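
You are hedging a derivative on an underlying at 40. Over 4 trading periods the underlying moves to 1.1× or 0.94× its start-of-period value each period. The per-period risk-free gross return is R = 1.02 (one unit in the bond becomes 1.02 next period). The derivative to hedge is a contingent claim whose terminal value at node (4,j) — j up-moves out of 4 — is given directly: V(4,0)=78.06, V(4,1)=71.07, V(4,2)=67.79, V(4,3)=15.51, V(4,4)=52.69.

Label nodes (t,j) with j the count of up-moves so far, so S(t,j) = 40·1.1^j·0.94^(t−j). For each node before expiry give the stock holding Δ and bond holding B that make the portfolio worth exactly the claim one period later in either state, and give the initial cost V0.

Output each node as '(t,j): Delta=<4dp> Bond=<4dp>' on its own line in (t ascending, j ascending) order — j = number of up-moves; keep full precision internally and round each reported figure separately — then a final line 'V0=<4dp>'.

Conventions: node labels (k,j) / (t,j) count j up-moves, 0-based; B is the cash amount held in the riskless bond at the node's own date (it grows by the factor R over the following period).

Since d<R<u, set p* = (R−d)/(u−d) = 0.5000; price each node as the discounted p*-expectation of its children.
Terminal payoffs: V(4,0)=78.0600, V(4,1)=71.0700, V(4,2)=67.7900, V(4,3)=15.5100, V(4,4)=52.6900
(3,0): S=33.2234. Δ = (V_up−V_dn)/(S_up−S_dn) = (71.0700−78.0600)/(36.5457−31.2300) = -1.3150. V = [p*·71.0700 + (1−p*)·78.0600]/1.02 = 73.1029. B = V − Δ·S = 116.7904.
(3,1): S=38.8784. Δ = (V_up−V_dn)/(S_up−S_dn) = (67.7900−71.0700)/(42.7662−36.5457) = -0.5273. V = [p*·67.7900 + (1−p*)·71.0700]/1.02 = 68.0686. B = V − Δ·S = 88.5686.
(3,2): S=45.4960. Δ = (V_up−V_dn)/(S_up−S_dn) = (15.5100−67.7900)/(50.0456−42.7662) = -7.1820. V = [p*·15.5100 + (1−p*)·67.7900]/1.02 = 40.8333. B = V − Δ·S = 367.5833.
(3,3): S=53.2400. Δ = (V_up−V_dn)/(S_up−S_dn) = (52.6900−15.5100)/(58.5640−50.0456) = 4.3647. V = [p*·52.6900 + (1−p*)·15.5100]/1.02 = 33.4314. B = V − Δ·S = -198.9436.
(2,0): S=35.3440. Δ = (V_up−V_dn)/(S_up−S_dn) = (68.0686−73.1029)/(38.8784−33.2234) = -0.8902. V = [p*·68.0686 + (1−p*)·73.1029]/1.02 = 69.2017. B = V − Δ·S = 100.6662.
(2,1): S=41.3600. Δ = (V_up−V_dn)/(S_up−S_dn) = (40.8333−68.0686)/(45.4960−38.8784) = -4.1156. V = [p*·40.8333 + (1−p*)·68.0686]/1.02 = 53.3833. B = V − Δ·S = 223.6039.
(2,2): S=48.4000. Δ = (V_up−V_dn)/(S_up−S_dn) = (33.4314−40.8333)/(53.2400−45.4960) = -0.9558. V = [p*·33.4314 + (1−p*)·40.8333]/1.02 = 36.4043. B = V − Δ·S = 82.6665.
(1,0): S=37.6000. Δ = (V_up−V_dn)/(S_up−S_dn) = (53.3833−69.2017)/(41.3600−35.3440) = -2.6294. V = [p*·53.3833 + (1−p*)·69.2017]/1.02 = 60.0907. B = V − Δ·S = 158.9559.
(1,1): S=44.0000. Δ = (V_up−V_dn)/(S_up−S_dn) = (36.4043−53.3833)/(48.4000−41.3600) = -2.4118. V = [p*·36.4043 + (1−p*)·53.3833]/1.02 = 44.0135. B = V − Δ·S = 150.1326.
(0,0): S=40.0000. Δ = (V_up−V_dn)/(S_up−S_dn) = (44.0135−60.0907)/(44.0000−37.6000) = -2.5121. V = [p*·44.0135 + (1−p*)·60.0907]/1.02 = 51.0315. B = V − Δ·S = 151.5140.
As a check, the time-0 holding Δ(0,0)·S0 + B(0,0) comes to 51.0315 — exactly V0.

(0,0): Delta=-2.5121 Bond=151.5140
(1,0): Delta=-2.6294 Bond=158.9559
(1,1): Delta=-2.4118 Bond=150.1326
(2,0): Delta=-0.8902 Bond=100.6662
(2,1): Delta=-4.1156 Bond=223.6039
(2,2): Delta=-0.9558 Bond=82.6665
(3,0): Delta=-1.3150 Bond=116.7904
(3,1): Delta=-0.5273 Bond=88.5686
(3,2): Delta=-7.1820 Bond=367.5833
(3,3): Delta=4.3647 Bond=-198.9436
V0=51.0315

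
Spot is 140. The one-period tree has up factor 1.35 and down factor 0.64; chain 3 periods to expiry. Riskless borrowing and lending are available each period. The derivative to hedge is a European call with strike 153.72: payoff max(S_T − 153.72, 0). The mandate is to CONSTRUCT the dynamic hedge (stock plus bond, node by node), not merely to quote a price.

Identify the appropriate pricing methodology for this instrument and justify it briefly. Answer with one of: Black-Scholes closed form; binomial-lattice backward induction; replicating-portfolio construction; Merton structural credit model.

Key observation: the mandate to exhibit the hedge at every date and state singles out the replicating-portfolio construction on the 3-period tree with factors 1.35 and 0.64 from 140.

framework: replicating-portfolio construction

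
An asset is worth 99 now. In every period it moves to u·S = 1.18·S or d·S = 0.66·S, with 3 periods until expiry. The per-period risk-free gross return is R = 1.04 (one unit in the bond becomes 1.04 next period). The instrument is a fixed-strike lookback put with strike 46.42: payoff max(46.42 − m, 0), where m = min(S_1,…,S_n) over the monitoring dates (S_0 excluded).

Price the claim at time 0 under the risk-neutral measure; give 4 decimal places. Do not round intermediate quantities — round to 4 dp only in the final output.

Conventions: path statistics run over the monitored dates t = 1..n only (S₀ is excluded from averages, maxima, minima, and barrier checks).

price = 0.4667

No-arbitrage gives p* = (R−d)/(u−d) = 0.7308: enumerate every path, weight its payoff by its p*-probability, and discount by R^3.
Enumerate all 2^3 = 8 price paths (U = up ×1.18, D = down ×0.66); each path with k up-moves has probability p*^k·(1−p*)^(3−k).
DDD: m=28.4621, payoff=17.9579, prob=0.019515
UDD: m=50.8868, payoff=0.0000, prob=0.052970
DUD: m=50.8868, payoff=0.0000, prob=0.052970
UUD: m=90.9794, payoff=0.0000, prob=0.143776
DDU: m=43.1244, payoff=3.2956, prob=0.052970
UDU: m=77.1012, payoff=0.0000, prob=0.143776
DUU: m=65.3400, payoff=0.0000, prob=0.143776
UUU: m=116.8200, payoff=0.0000, prob=0.390248
Price = Σ prob·payoff / R^3 = 0.525021 / 1.124864 = 0.4667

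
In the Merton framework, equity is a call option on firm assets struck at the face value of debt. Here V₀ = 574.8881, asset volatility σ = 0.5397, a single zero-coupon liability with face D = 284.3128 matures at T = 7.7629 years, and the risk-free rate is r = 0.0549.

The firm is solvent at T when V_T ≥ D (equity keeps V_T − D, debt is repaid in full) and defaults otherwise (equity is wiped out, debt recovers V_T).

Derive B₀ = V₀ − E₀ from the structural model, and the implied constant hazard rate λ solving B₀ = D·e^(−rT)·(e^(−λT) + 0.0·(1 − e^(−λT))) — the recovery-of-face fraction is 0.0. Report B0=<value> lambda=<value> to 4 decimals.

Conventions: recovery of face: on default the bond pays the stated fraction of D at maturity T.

Apply the equity-as-call identities (strike 284.3128, horizon 7.7629 years):
d₁ = [ln(V₀/D) + (r + σ²/2)T] / (σ√T)
   = [ln(574.8881/284.3128) + (0.0549 + 0.5·0.5397²)·7.7629] / (0.5397·√7.7629)
   = [0.704100 + 1.556757] / 1.503711 = 1.503518
d₂ = d₁ − σ√T = 1.503518 − 1.503711 = -0.000193
N(d₁) = 0.933647,  N(d₂) = 0.499923,  e^(−rT) = 0.652997
E₀ = V₀·N(d₁) − D·e^(−rT)·N(d₂)
   = 574.8881·0.933647 − 284.3128·0.652997·0.499923 = 443.929333
B₀ = V₀ − E₀ = 574.8881 − 443.929333 = 130.958767
e^(−λT) = (B₀·e^(rT)/D − 0)/(1 − 0) = (130.9588·1.531401/284.3128 − 0)/1 = 0.70538674
λ = −ln(0.70538674)/7.7629 = 0.044959

B0=130.9588 lambda=0.0450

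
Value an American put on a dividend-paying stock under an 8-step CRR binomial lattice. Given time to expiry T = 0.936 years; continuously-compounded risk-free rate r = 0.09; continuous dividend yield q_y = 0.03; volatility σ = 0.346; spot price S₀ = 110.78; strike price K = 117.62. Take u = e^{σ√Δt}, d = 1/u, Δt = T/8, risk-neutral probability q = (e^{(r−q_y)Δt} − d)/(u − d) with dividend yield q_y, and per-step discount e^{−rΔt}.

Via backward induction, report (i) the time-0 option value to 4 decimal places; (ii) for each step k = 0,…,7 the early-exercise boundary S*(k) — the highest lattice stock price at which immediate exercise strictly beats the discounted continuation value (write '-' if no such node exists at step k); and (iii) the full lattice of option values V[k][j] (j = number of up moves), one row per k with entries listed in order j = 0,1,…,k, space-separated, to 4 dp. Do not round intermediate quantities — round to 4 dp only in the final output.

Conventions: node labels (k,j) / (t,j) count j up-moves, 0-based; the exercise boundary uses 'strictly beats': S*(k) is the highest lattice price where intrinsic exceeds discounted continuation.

Δt=0.11700, u=1.12564, d=0.88838, q=0.50014, disc=e^(-rΔt)=0.98953
k=8 terminal: V=max(K-S,0) → 74.6396 63.1612 48.6173 30.1894 6.8400 0.0000 0.0000 0.0000 0.0000
k=7: j=0 S=48.3804 intr=69.2396 cont=68.1771 V=69.2396[EX]; j=1 S=61.3009 intr=56.3191 cont=55.3018 V=56.3191[EX]; j=2 S=77.6721 intr=39.9479 cont=38.9880 V=39.9479[EX]; j=3 S=98.4153 intr=19.2047 cont=18.3175 V=19.2047[EX]; j=4 S=124.6982 intr=0.0000 cont=3.3832 V=3.3832[hold]; j=5 S=158.0003 intr=0.0000 cont=0.0000 V=0.0000[hold]; j=6 S=200.1961 intr=0.0000 cont=0.0000 V=0.0000[hold]; j=7 S=253.6607 intr=0.0000 cont=0.0000 V=0.0000[hold]  S*(7)=98.4153
k=6: j=0 S=54.4588 intr=63.1612 cont=62.1199 V=63.1612[EX]; j=1 S=69.0027 intr=48.6173 cont=47.6270 V=48.6173[EX]; j=2 S=87.4306 intr=30.1894 cont=29.2637 V=30.1894[EX]; j=3 S=110.7800 intr=6.8400 cont=11.1735 V=11.1735[hold]; j=4 S=140.3651 intr=0.0000 cont=1.6734 V=1.6734[hold]; j=5 S=177.8512 intr=0.0000 cont=0.0000 V=0.0000[hold]; j=6 S=225.3484 intr=0.0000 cont=0.0000 V=0.0000[hold]  S*(6)=87.4306
k=5: j=0 S=61.3009 intr=56.3191 cont=55.3018 V=56.3191[EX]; j=1 S=77.6721 intr=39.9479 cont=38.9880 V=39.9479[EX]; j=2 S=98.4153 intr=19.2047 cont=20.4622 V=20.4622[hold]; j=3 S=124.6982 intr=0.0000 cont=6.3549 V=6.3549[hold]; j=4 S=158.0003 intr=0.0000 cont=0.8277 V=0.8277[hold]; j=5 S=200.1961 intr=0.0000 cont=0.0000 V=0.0000[hold]  S*(5)=77.6721
k=4: j=0 S=69.0027 intr=48.6173 cont=47.6270 V=48.6173[EX]; j=1 S=87.4306 intr=30.1894 cont=29.8860 V=30.1894[EX]; j=2 S=110.7800 intr=6.8400 cont=13.2661 V=13.2661[hold]; j=3 S=140.3651 intr=0.0000 cont=3.5529 V=3.5529[hold]; j=4 S=177.8512 intr=0.0000 cont=0.4094 V=0.4094[hold]  S*(4)=87.4306
k=3: j=0 S=77.6721 intr=39.9479 cont=38.9880 V=39.9479[EX]; j=1 S=98.4153 intr=19.2047 cont=21.4978 V=21.4978[hold]; j=2 S=124.6982 intr=0.0000 cont=8.3201 V=8.3201[hold]; j=3 S=158.0003 intr=0.0000 cont=1.9600 V=1.9600[hold]  S*(3)=77.6721
k=2: j=0 S=87.4306 intr=30.1894 cont=30.3985 V=30.3985[hold]; j=1 S=110.7800 intr=6.8400 cont=14.7510 V=14.7510[hold]; j=2 S=140.3651 intr=0.0000 cont=5.0853 V=5.0853[hold]  S*(2)=-
k=1: j=0 S=98.4153 intr=19.2047 cont=22.3361 V=22.3361[hold]; j=1 S=124.6982 intr=0.0000 cont=9.8129 V=9.8129[hold]  S*(1)=-
k=0: j=0 S=110.7800 intr=6.8400 cont=15.9044 V=15.9044[hold]  S*(0)=-

price = 15.9044
boundary = - - - 77.6721 87.4306 77.6721 87.4306 98.4153
tree:
15.9044
22.3361 9.8129
30.3985 14.7510 5.0853
39.9479 21.4978 8.3201 1.9600
48.6173 30.1894 13.2661 3.5529 0.4094
56.3191 39.9479 20.4622 6.3549 0.8277 0.0000
63.1612 48.6173 30.1894 11.1735 1.6734 0.0000 0.0000
69.2396 56.3191 39.9479 19.2047 3.3832 0.0000 0.0000 0.0000
74.6396 63.1612 48.6173 30.1894 6.8400 0.0000 0.0000 0.0000 0.0000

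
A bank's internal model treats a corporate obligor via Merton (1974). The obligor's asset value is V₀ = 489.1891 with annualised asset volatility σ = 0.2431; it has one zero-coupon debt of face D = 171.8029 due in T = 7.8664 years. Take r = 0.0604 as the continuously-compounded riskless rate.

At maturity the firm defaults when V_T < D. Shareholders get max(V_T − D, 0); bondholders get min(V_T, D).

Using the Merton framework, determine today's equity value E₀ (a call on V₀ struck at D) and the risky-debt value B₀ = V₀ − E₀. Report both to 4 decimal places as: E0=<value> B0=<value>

Work the structural quantities from V₀ = 489.1891 against face 171.8029:
d₁ = [ln(V₀/D) + (r + σ²/2)T] / (σ√T)
   = [ln(489.1891/171.8029) + (0.0604 + 0.5·0.2431²)·7.8664] / (0.2431·√7.8664)
   = [1.046401 + 0.707573] / 0.681825 = 2.572470
d₂ = d₁ − σ√T = 2.572470 − 0.681825 = 1.890645
N(d₁) = 0.994951,  N(d₂) = 0.970664,  e^(−rT) = 0.621804
E₀ = V₀·N(d₁) − D·e^(−rT)·N(d₂)
   = 489.1891·0.994951 − 171.8029·0.621804·0.970664 = 383.025466
B₀ = V₀ − E₀ = 489.1891 − 383.025466 = 106.163634

E0=383.0255 B0=106.1636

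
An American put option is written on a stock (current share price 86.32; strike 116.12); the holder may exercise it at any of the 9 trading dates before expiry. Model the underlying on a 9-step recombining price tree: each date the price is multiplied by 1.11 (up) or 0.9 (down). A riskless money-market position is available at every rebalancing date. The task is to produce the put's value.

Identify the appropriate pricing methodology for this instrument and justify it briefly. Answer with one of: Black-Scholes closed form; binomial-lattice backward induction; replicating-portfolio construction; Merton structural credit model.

Key observation: an American put (K = 116.12, S₀ = 86.32) on a 9-date tree has no closed form — the optimal stopping decision is embedded and must be resolved recursively from expiry.

framework: binomial-lattice backward induction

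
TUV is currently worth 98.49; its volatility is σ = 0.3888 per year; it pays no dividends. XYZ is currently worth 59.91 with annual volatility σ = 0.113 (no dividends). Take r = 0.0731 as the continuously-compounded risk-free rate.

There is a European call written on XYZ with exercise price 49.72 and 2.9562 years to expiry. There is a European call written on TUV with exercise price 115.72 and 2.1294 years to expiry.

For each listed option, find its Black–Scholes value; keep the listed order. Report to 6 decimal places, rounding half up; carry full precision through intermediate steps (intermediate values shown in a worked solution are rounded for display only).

[XYZ call K=49.72]
σ√T = 0.113·√2.9562 = 0.194288
d₁ = (ln(S/K) + (r+σ²/2)T) / (σ√T) = (ln(59.91/49.72) + (0.0731+0.113²/2)·2.9562) / 0.194288 = (0.186436 + 0.234972) / 0.194288 = 2.168991
d₂ = d₁ − σ√T = 2.168991 − 0.194288 = 1.974703
e^{−rT} = 0.805656
N(d₁) = 0.984958,  N(d₂) = 0.975849
price = S·N(d₁) − K·e^{−rT}·N(d₂) = 59.008852 − 39.089805 = 19.919047
[TUV call K=115.72]
σ√T = 0.3888·√2.1294 = 0.567355
d₁ = (ln(S/K) + (r+σ²/2)T) / (σ√T) = (ln(98.49/115.72) + (0.0731+0.3888²/2)·2.1294) / 0.567355 = (-0.161218 + 0.316605) / 0.567355 = 0.273879
d₂ = d₁ − σ√T = 0.273879 − 0.567355 = -0.293476
e^{−rT} = 0.855851
N(d₁) = 0.607911,  N(d₂) = 0.384579
price = S·N(d₁) − K·e^{−rT}·N(d₂) = 59.873167 − 38.088354 = 21.784813

price(XYZ call K=49.72) = 19.919047
price(TUV call K=115.72) = 21.784813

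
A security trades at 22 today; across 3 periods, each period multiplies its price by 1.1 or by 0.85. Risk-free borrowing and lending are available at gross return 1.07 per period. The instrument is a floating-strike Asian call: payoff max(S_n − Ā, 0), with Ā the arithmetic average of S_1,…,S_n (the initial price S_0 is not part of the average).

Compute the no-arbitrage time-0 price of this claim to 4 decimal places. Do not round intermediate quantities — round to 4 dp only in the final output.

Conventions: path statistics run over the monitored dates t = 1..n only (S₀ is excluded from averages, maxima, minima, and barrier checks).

price = 1.6008

Under the martingale measure an up-move has probability p* = 0.8800; value the claim as the probability-weighted average of per-path payoffs, discounted 3 periods at R = 1.07.
Enumerate all 2^3 = 8 price paths (U = up ×1.1, D = down ×0.85); each path with k up-moves has probability p*^k·(1−p*)^(3−k).
DDD: Ā=16.0353, payoff=0.0000, prob=0.001728
UDD: Ā=20.7515, payoff=0.0000, prob=0.012672
DUD: Ā=18.9182, payoff=0.0000, prob=0.012672
UUD: Ā=24.4823, payoff=0.0000, prob=0.092928
DDU: Ā=17.3598, payoff=0.1247, prob=0.012672
UDU: Ā=22.4657, payoff=0.1613, prob=0.092928
DUU: Ā=20.6323, payoff=1.9947, prob=0.092928
UUU: Ā=26.7007, payoff=2.5813, prob=0.681472
Price = Σ prob·payoff / R^3 = 1.961039 / 1.225043 = 1.6008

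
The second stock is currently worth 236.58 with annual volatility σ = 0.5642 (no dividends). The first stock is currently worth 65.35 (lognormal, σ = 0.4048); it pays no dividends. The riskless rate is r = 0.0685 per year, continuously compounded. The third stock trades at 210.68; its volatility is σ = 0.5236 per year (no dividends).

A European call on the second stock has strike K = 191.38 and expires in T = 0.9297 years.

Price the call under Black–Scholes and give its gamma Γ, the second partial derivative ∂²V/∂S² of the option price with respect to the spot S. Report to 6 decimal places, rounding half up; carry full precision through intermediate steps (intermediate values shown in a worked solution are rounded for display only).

σ√T = 0.5642·√0.9297 = 0.544007
d₁ = (ln(S/K) + (r+σ²/2)T) / (σ√T) = (ln(236.58/191.38) + (0.0685+0.5642²/2)·0.9297) / 0.544007 = (0.212025 + 0.211656) / 0.544007 = 0.778817
d₂ = d₁ − σ√T = 0.778817 − 0.544007 = 0.234810
e^{−rT} = 0.938301
N(d₁) = 0.781956,  N(d₂) = 0.592822
Call price V = S·N(d₁) − K·e^{−rT}·N(d₂) = 184.995180 − 106.454217 = 78.540963
φ(d₁) = (1/√(2π))·e^{−d₁²/2} = 0.294577
Γ = φ(d₁) / (S·σ·√T) = 0.002289

price = 78.540963
Γ = 0.002289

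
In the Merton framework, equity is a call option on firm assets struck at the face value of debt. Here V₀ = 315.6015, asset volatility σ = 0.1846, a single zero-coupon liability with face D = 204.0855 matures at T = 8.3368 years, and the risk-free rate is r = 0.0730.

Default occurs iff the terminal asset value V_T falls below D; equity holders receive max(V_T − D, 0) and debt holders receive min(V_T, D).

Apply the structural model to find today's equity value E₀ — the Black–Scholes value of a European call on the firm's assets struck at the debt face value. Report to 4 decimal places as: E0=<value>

E0=205.4720

Work the structural quantities from V₀ = 315.6015 against face 204.0855:
d₁ = [ln(V₀/D) + (r + σ²/2)T] / (σ√T)
   = [ln(315.6015/204.0855) + (0.0730 + 0.5·0.1846²)·8.3368] / (0.1846·√8.3368)
   = [0.435941 + 0.750634] / 0.533005 = 2.226198
d₂ = d₁ − σ√T = 2.226198 − 0.533005 = 1.693193
N(d₁) = 0.987000,  N(d₂) = 0.954791,  e^(−rT) = 0.544119
E₀ = V₀·N(d₁) − D·e^(−rT)·N(d₂)
   = 315.6015·0.987000 − 204.0855·0.544119·0.954791 = 205.471998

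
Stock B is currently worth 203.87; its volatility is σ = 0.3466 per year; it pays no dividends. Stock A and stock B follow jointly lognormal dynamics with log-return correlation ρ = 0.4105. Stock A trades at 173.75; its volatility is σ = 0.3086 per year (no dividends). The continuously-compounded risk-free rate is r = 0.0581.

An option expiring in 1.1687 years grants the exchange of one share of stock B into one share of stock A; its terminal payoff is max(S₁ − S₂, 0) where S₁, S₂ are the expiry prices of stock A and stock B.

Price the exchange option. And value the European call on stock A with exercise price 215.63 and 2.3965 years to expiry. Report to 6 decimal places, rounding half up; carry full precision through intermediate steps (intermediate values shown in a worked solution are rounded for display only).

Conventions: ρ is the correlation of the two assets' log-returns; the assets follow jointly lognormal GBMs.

exchange price = 16.248818
price(stock A call K=215.63) = 27.613826

σ_eff = √(σ₁² + σ₂² − 2ρσ₁σ₂) = √(0.3086² + 0.3466² − 2·0.4105·0.3086·0.3466) = 0.357142
d₁ = (ln(S₁/S₂) + (q₂ − q₁ + σ_eff²/2)T) / (σ_eff√T) = (ln(173.75/203.87) + (0.0 − 0.0 + 0.063775)·1.1687) / 0.386094 = -0.221010
d₂ = d₁ − σ_eff√T = -0.221010 − 0.386094 = -0.607104
N(d₁) = 0.412542,  N(d₂) = 0.271891
V = S₁·e^{−q₁T}·N(d₁) − S₂·e^{−q₂T}·N(d₂) = 71.679202 − 55.430384 = 16.248818
[vanilla: stock A call K=215.63]
σ√T = 0.3086·√2.3965 = 0.477732
d₁ = (ln(S/K) + (r+σ²/2)T) / (σ√T) = (ln(173.75/215.63) + (0.0581+0.3086²/2)·2.3965) / 0.477732 = (-0.215946 + 0.253351) / 0.477732 = 0.078295
d₂ = d₁ − σ√T = 0.078295 − 0.477732 = -0.399437
e^{−rT} = 0.870022
N(d₁) = 0.531203,  N(d₂) = 0.344786
price = S·N(d₁) − K·e^{−rT}·N(d₂) = 92.296602 − 64.682776 = 27.613826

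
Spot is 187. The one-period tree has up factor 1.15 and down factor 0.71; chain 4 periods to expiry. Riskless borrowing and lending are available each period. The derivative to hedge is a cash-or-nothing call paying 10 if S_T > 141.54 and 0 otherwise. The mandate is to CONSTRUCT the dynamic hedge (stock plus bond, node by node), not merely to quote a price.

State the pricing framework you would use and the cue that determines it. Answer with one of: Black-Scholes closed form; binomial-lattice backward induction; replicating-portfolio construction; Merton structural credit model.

Key observation: the mandate to exhibit the hedge at every date and state singles out the replicating-portfolio construction on the 4-period tree with factors 1.15 and 0.71 from 187.

framework: replicating-portfolio construction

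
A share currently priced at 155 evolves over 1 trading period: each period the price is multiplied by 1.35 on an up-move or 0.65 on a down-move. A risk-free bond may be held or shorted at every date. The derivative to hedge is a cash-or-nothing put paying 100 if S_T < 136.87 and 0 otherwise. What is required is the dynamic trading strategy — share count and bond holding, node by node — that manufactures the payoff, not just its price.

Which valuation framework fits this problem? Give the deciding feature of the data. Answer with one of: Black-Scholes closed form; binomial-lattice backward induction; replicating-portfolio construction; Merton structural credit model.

framework: replicating-portfolio construction

Key observation: the mandate to exhibit the hedge at every date and state singles out the replicating-portfolio construction on the 1-period tree with factors 1.35 and 0.65 from 155.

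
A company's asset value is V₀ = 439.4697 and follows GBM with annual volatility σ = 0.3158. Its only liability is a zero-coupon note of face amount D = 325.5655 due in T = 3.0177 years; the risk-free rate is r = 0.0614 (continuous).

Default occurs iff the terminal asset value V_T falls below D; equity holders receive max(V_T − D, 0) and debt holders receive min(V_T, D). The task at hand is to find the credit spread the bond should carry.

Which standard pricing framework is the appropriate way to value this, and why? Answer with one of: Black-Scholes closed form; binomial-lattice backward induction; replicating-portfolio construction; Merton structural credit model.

framework: Merton structural credit model

Key observation: a levered firm with one bullet debt due at 3.0177 years is the canonical structural-credit setup: equity is a call on the firm's assets struck at the face value.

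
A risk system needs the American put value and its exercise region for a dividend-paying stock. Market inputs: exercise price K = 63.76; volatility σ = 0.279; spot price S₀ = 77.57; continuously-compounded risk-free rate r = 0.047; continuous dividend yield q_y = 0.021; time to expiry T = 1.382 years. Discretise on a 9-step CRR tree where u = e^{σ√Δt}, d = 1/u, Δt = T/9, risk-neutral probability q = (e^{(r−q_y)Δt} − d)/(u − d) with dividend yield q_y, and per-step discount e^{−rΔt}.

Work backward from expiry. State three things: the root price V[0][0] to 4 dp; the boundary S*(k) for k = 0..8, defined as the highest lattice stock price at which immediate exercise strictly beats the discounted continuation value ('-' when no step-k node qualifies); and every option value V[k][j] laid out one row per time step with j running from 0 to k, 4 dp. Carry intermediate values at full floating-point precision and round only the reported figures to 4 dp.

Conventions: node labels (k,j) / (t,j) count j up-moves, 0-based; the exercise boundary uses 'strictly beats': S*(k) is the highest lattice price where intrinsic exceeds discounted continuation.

price = 3.3058
boundary = - - - - - 44.9043 40.2538 44.9043 50.0921
tree:
3.3058
4.9640 1.6354
7.2704 2.6458 0.6118
10.3448 4.1900 1.0839 0.1313
14.2349 6.4639 1.8940 0.2598 0.0000
18.8557 9.6539 3.2518 0.5141 0.0000 0.0000
23.5062 13.8426 5.4532 1.0173 0.0000 0.0000 0.0000
27.6751 18.8557 8.8489 2.0129 0.0000 0.0000 0.0000 0.0000
31.4122 23.5062 13.6679 3.9828 0.0000 0.0000 0.0000 0.0000 0.0000
34.7623 27.6751 18.8557 7.8808 0.0000 0.0000 0.0000 0.0000 0.0000 0.0000

Δt=0.15356  u=1.11553  d=0.89644  q=0.49095  discount=0.99281
step 9 (expiry): payoffs max(K−S,0) = 34.7623 27.6751 18.8557 7.8808 0.0000 0.0000 0.0000 0.0000 0.0000 0.0000
step 8: (k=8,j=0): S=32.3478, K−S=31.4122, hold=31.0579 ⇒ V=31.4122 exercise | (k=8,j=1): S=40.2538, K−S=23.5062, hold=23.1773 ⇒ V=23.5062 exercise | (k=8,j=2): S=50.0921, K−S=13.6679, hold=13.3707 ⇒ V=13.6679 exercise | (k=8,j=3): S=62.3349, K−S=1.4251, hold=3.9828 ⇒ V=3.9828 continue | (k=8,j=4): S=77.5700, K−S=0.0000, hold=0.0000 ⇒ V=0.0000 continue | (k=8,j=5): S=96.5286, K−S=0.0000, hold=0.0000 ⇒ V=0.0000 continue | (k=8,j=6): S=120.1209, K−S=0.0000, hold=0.0000 ⇒ V=0.0000 continue | (k=8,j=7): S=149.4792, K−S=0.0000, hold=0.0000 ⇒ V=0.0000 continue | (k=8,j=8): S=186.0129, K−S=0.0000, hold=0.0000 ⇒ V=0.0000 continue  boundary S*=50.0921
step 7: (k=7,j=0): S=36.0849, K−S=27.6751, hold=27.3328 ⇒ V=27.6751 exercise | (k=7,j=1): S=44.9043, K−S=18.8557, hold=18.5418 ⇒ V=18.8557 exercise | (k=7,j=2): S=55.8792, K−S=7.8808, hold=8.8489 ⇒ V=8.8489 continue | (k=7,j=3): S=69.5365, K−S=0.0000, hold=2.0129 ⇒ V=2.0129 continue | (k=7,j=4): S=86.5316, K−S=0.0000, hold=0.0000 ⇒ V=0.0000 continue | (k=7,j=5): S=107.6805, K−S=0.0000, hold=0.0000 ⇒ V=0.0000 continue | (k=7,j=6): S=133.9984, K−S=0.0000, hold=0.0000 ⇒ V=0.0000 continue | (k=7,j=7): S=166.7485, K−S=0.0000, hold=0.0000 ⇒ V=0.0000 continue  boundary S*=44.9043
step 6: (k=6,j=0): S=40.2538, K−S=23.5062, hold=23.1773 ⇒ V=23.5062 exercise | (k=6,j=1): S=50.0921, K−S=13.6679, hold=13.8426 ⇒ V=13.8426 continue | (k=6,j=2): S=62.3349, K−S=1.4251, hold=5.4532 ⇒ V=5.4532 continue | (k=6,j=3): S=77.5700, K−S=0.0000, hold=1.0173 ⇒ V=1.0173 continue | (k=6,j=4): S=96.5286, K−S=0.0000, hold=0.0000 ⇒ V=0.0000 continue | (k=6,j=5): S=120.1209, K−S=0.0000, hold=0.0000 ⇒ V=0.0000 continue | (k=6,j=6): S=149.4792, K−S=0.0000, hold=0.0000 ⇒ V=0.0000 continue  boundary S*=40.2538
step 5: (k=5,j=0): S=44.9043, K−S=18.8557, hold=18.6269 ⇒ V=18.8557 exercise | (k=5,j=1): S=55.8792, K−S=7.8808, hold=9.6539 ⇒ V=9.6539 continue | (k=5,j=2): S=69.5365, K−S=0.0000, hold=3.2518 ⇒ V=3.2518 continue | (k=5,j=3): S=86.5316, K−S=0.0000, hold=0.5141 ⇒ V=0.5141 continue | (k=5,j=4): S=107.6805, K−S=0.0000, hold=0.0000 ⇒ V=0.0000 continue | (k=5,j=5): S=133.9984, K−S=0.0000, hold=0.0000 ⇒ V=0.0000 continue  boundary S*=44.9043
step 4: (k=4,j=0): S=50.0921, K−S=13.6679, hold=14.2349 ⇒ V=14.2349 continue | (k=4,j=1): S=62.3349, K−S=1.4251, hold=6.4639 ⇒ V=6.4639 continue | (k=4,j=2): S=77.5700, K−S=0.0000, hold=1.8940 ⇒ V=1.8940 continue | (k=4,j=3): S=96.5286, K−S=0.0000, hold=0.2598 ⇒ V=0.2598 continue | (k=4,j=4): S=120.1209, K−S=0.0000, hold=0.0000 ⇒ V=0.0000 continue  boundary S*=-
step 3: (k=3,j=0): S=55.8792, K−S=7.8808, hold=10.3448 ⇒ V=10.3448 continue | (k=3,j=1): S=69.5365, K−S=0.0000, hold=4.1900 ⇒ V=4.1900 continue | (k=3,j=2): S=86.5316, K−S=0.0000, hold=1.0839 ⇒ V=1.0839 continue | (k=3,j=3): S=107.6805, K−S=0.0000, hold=0.1313 ⇒ V=0.1313 continue  boundary S*=-
step 2: (k=2,j=0): S=62.3349, K−S=1.4251, hold=7.2704 ⇒ V=7.2704 continue | (k=2,j=1): S=77.5700, K−S=0.0000, hold=2.6458 ⇒ V=2.6458 continue | (k=2,j=2): S=96.5286, K−S=0.0000, hold=0.6118 ⇒ V=0.6118 continue  boundary S*=-
step 1: (k=1,j=0): S=69.5365, K−S=0.0000, hold=4.9640 ⇒ V=4.9640 continue | (k=1,j=1): S=86.5316, K−S=0.0000, hold=1.6354 ⇒ V=1.6354 continue  boundary S*=-
step 0: (k=0,j=0): S=77.5700, K−S=0.0000, hold=3.3058 ⇒ V=3.3058 continue  boundary S*=-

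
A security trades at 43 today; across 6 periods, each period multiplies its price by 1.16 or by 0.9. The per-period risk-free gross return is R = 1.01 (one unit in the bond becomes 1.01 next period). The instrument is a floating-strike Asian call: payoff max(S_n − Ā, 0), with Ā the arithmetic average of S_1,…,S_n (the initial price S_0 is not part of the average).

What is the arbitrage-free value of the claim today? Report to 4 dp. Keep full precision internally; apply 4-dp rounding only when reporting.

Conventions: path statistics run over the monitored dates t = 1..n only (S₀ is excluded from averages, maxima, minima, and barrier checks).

price = 3.2588

With p* = (R−d)/(u−d) = 0.4231, sum probability × payoff across the paths and divide by R^6.
Enumerate all 2^6 = 64 price paths (U = up ×1.16, D = down ×0.9); each path with k up-moves has probability p*^k·(1−p*)^(6−k).
DDDDDD: Ā=30.2221, payoff=0.0000, prob=0.036873
UDDDDD: Ā=38.9529, payoff=0.0000, prob=0.027040
DUDDDD: Ā=37.0895, payoff=0.0000, prob=0.027040
UUDDDD: Ā=47.8043, payoff=0.0000, prob=0.019829
DDUDDD: Ā=35.4125, payoff=0.0000, prob=0.027040
UDUDDD: Ā=45.6428, payoff=0.0000, prob=0.019829
DUUDDD: Ā=43.7795, payoff=0.0000, prob=0.019829
UUUDDD: Ā=56.4269, payoff=0.0000, prob=0.014542
DDDUDD: Ā=33.9032, payoff=0.0000, prob=0.027040
UDDUDD: Ā=43.6975, payoff=0.0000, prob=0.019829
DUDUDD: Ā=41.8342, payoff=0.0000, prob=0.019829
UUDUDD: Ā=53.9196, payoff=0.0000, prob=0.014542
DDUUDD: Ā=40.1572, payoff=0.0000, prob=0.019829
UDUUDD: Ā=51.7581, payoff=0.0000, prob=0.014542
DUUUDD: Ā=49.8948, payoff=0.0000, prob=0.014542
UUUUDD: Ā=64.3089, payoff=0.0000, prob=0.010664
DDDDUD: Ā=32.5449, payoff=0.0000, prob=0.027040
UDDDUD: Ā=41.9467, payoff=0.0000, prob=0.019829
DUDDUD: Ā=40.0834, payoff=0.0000, prob=0.019829
UUDDUD: Ā=51.6630, payoff=0.0000, prob=0.014542
DDUDUD: Ā=38.4064, payoff=0.0000, prob=0.019829
UDUDUD: Ā=49.5016, payoff=0.0000, prob=0.014542
DUUDUD: Ā=47.6382, payoff=1.2912, prob=0.014542
UUUDUD: Ā=61.4004, payoff=1.6642, prob=0.010664
DDDUUD: Ā=36.8971, payoff=1.0654, prob=0.019829
UDDUUD: Ā=47.5562, payoff=1.3732, prob=0.014542
DUDUUD: Ā=45.6929, payoff=3.2365, prob=0.014542
UUDUUD: Ā=58.8931, payoff=4.1715, prob=0.010664
DDUUUD: Ā=44.0159, payoff=4.9135, prob=0.014542
UDUUUD: Ā=56.7316, payoff=6.3330, prob=0.010664
DUUUUD: Ā=54.8683, payoff=8.1963, prob=0.010664
UUUUUD: Ā=70.7191, payoff=10.5641, prob=0.007820
DDDDDU: Ā=31.3223, payoff=0.0000, prob=0.027040
UDDDDU: Ā=40.3710, payoff=0.0000, prob=0.019829
DUDDDU: Ā=38.5077, payoff=0.0000, prob=0.019829
UUDDDU: Ā=49.6321, payoff=0.0000, prob=0.014542
DDUDDU: Ā=36.8307, payoff=1.1318, prob=0.019829
UDUDDU: Ā=47.4706, payoff=1.4588, prob=0.014542
DUUDDU: Ā=45.6073, payoff=3.3221, prob=0.014542
UUUDDU: Ā=58.7828, payoff=4.2818, prob=0.010664
DDDUDU: Ā=35.3214, payoff=2.6411, prob=0.019829
UDDUDU: Ā=45.5253, payoff=3.4041, prob=0.014542
DUDUDU: Ā=43.6620, payoff=5.2674, prob=0.014542
UUDUDU: Ā=56.2755, payoff=6.7891, prob=0.010664
DDUUDU: Ā=41.9850, payoff=6.9444, prob=0.014542
UDUUDU: Ā=54.1140, payoff=8.9506, prob=0.010664
DUUUDU: Ā=52.2507, payoff=10.8139, prob=0.010664
UUUUDU: Ā=67.3453, payoff=13.9379, prob=0.007820
DDDDUU: Ā=33.9630, payoff=3.9995, prob=0.019829
UDDDUU: Ā=43.7745, payoff=5.1549, prob=0.014542
DUDDUU: Ā=41.9112, payoff=7.0182, prob=0.014542
UUDDUU: Ā=54.0189, payoff=9.0457, prob=0.010664
DDUDUU: Ā=40.2342, payoff=8.6952, prob=0.014542
UDUDUU: Ā=51.8574, payoff=11.2071, prob=0.010664
DUUDUU: Ā=49.9941, payoff=13.0705, prob=0.010664
UUUDUU: Ā=64.4368, payoff=16.8464, prob=0.007820
DDDUUU: Ā=38.7249, payoff=10.2045, prob=0.014542
UDDUUU: Ā=49.9121, payoff=13.1525, prob=0.010664
DUDUUU: Ā=48.0488, payoff=15.0158, prob=0.010664
UUDUUU: Ā=61.9295, payoff=19.3537, prob=0.007820
DDUUUU: Ā=46.3718, payoff=16.6928, prob=0.010664
UDUUUU: Ā=59.7681, payoff=21.5152, prob=0.007820
DUUUUU: Ā=57.9047, payoff=23.3785, prob=0.007820
UUUUUU: Ā=74.6328, payoff=30.1323, prob=0.005735
Price = Σ prob·payoff / R^6 = 3.459265 / 1.061520 = 3.2588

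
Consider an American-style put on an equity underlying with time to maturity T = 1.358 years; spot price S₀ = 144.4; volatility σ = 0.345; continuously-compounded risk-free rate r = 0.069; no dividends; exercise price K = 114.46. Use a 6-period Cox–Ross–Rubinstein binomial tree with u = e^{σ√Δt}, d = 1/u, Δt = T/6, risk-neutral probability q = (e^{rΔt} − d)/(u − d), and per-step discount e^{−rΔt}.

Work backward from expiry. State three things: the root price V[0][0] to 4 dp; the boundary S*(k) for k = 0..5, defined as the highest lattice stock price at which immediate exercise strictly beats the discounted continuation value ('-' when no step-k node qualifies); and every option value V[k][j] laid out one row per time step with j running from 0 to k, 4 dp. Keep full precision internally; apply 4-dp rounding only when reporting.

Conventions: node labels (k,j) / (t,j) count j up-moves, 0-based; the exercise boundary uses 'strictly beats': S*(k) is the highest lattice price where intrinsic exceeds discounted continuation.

price = 6.5556
boundary = - - - - 74.8929 88.2515
tree:
6.5556
10.8107 2.6181
17.3381 4.7941 0.5819
26.8271 8.6419 1.1983 0.0000
39.5671 15.2617 2.4679 0.0000 0.0000
50.9036 26.2085 5.0824 0.0000 0.0000 0.0000
60.5242 39.5671 10.4670 0.0000 0.0000 0.0000 0.0000

Δt=0.22633  u=1.17837  d=0.84863  q=0.50679  discount=0.98450
step 6 (expiry): payoffs max(K−S,0) = 60.5242 39.5671 10.4670 0.0000 0.0000 0.0000 0.0000
step 5: (k=5,j=0): S=63.5564, K−S=50.9036, hold=49.1300 ⇒ V=50.9036 exercise | (k=5,j=1): S=88.2515, K−S=26.2085, hold=24.4348 ⇒ V=26.2085 exercise | (k=5,j=2): S=122.5422, K−S=0.0000, hold=5.0824 ⇒ V=5.0824 continue | (k=5,j=3): S=170.1566, K−S=0.0000, hold=0.0000 ⇒ V=0.0000 continue | (k=5,j=4): S=236.2719, K−S=0.0000, hold=0.0000 ⇒ V=0.0000 continue | (k=5,j=5): S=328.0767, K−S=0.0000, hold=0.0000 ⇒ V=0.0000 continue  boundary S*=88.2515
step 4: (k=4,j=0): S=74.8929, K−S=39.5671, hold=37.7935 ⇒ V=39.5671 exercise | (k=4,j=1): S=103.9930, K−S=10.4670, hold=15.2617 ⇒ V=15.2617 continue | (k=4,j=2): S=144.4000, K−S=0.0000, hold=2.4679 ⇒ V=2.4679 continue | (k=4,j=3): S=200.5074, K−S=0.0000, hold=0.0000 ⇒ V=0.0000 continue | (k=4,j=4): S=278.4157, K−S=0.0000, hold=0.0000 ⇒ V=0.0000 continue  boundary S*=74.8929
step 3: (k=3,j=0): S=88.2515, K−S=26.2085, hold=26.8271 ⇒ V=26.8271 continue | (k=3,j=1): S=122.5422, K−S=0.0000, hold=8.6419 ⇒ V=8.6419 continue | (k=3,j=2): S=170.1566, K−S=0.0000, hold=1.1983 ⇒ V=1.1983 continue | (k=3,j=3): S=236.2719, K−S=0.0000, hold=0.0000 ⇒ V=0.0000 continue  boundary S*=-
step 2: (k=2,j=0): S=103.9930, K−S=10.4670, hold=17.3381 ⇒ V=17.3381 continue | (k=2,j=1): S=144.4000, K−S=0.0000, hold=4.7941 ⇒ V=4.7941 continue | (k=2,j=2): S=200.5074, K−S=0.0000, hold=0.5819 ⇒ V=0.5819 continue  boundary S*=-
step 1: (k=1,j=0): S=122.5422, K−S=0.0000, hold=10.8107 ⇒ V=10.8107 continue | (k=1,j=1): S=170.1566, K−S=0.0000, hold=2.6181 ⇒ V=2.6181 continue  boundary S*=-
step 0: (k=0,j=0): S=144.4000, K−S=0.0000, hold=6.5556 ⇒ V=6.5556 continue  boundary S*=-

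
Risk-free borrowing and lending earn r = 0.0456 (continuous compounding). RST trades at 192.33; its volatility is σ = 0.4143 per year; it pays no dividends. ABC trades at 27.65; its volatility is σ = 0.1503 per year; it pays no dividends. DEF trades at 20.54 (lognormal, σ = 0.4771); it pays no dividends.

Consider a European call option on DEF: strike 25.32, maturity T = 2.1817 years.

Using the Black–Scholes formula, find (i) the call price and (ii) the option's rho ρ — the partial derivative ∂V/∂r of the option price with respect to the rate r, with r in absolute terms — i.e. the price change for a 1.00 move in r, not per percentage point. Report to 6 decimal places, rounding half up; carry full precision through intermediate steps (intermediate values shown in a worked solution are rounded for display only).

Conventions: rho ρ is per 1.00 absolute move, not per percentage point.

price = 4.863564
ρ = 15.288022

σ√T = 0.4771·√2.1817 = 0.704704
d₁ = (ln(S/K) + (r+σ²/2)T) / (σ√T) = (ln(20.54/25.32) + (0.0456+0.4771²/2)·2.1817) / 0.704704 = (-0.209220 + 0.347790) / 0.704704 = 0.196635
d₂ = d₁ − σ√T = 0.196635 − 0.704704 = -0.508070
e^{−rT} = 0.905303
N(d₁) = 0.577943,  N(d₂) = 0.305702
Call price V = S·N(d₁) − K·e^{−rT}·N(d₂) = 11.870954 − 7.007390 = 4.863564
ρ = K·T·e^{−rT}·N(d₂) = 15.288022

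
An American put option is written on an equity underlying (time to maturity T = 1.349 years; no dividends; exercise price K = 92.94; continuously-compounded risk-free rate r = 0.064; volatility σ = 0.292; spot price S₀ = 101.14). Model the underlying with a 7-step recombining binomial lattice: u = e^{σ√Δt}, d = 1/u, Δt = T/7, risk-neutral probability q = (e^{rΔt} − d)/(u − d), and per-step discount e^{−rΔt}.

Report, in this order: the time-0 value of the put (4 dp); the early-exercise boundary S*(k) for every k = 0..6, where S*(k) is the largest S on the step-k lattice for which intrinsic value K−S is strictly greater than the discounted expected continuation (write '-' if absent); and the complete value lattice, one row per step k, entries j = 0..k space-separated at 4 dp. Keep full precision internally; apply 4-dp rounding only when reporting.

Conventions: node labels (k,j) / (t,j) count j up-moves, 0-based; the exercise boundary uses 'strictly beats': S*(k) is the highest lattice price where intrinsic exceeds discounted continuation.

price = 6.8588
boundary = - - - 68.8513 60.5678 68.8513 78.2676
tree:
6.8588
10.7765 3.3530
16.4163 5.7513 1.1865
24.0887 9.6222 2.2626 0.2068
32.3722 15.5775 4.2735 0.4328 0.0000
39.6592 24.0887 7.9773 0.9059 0.0000 0.0000
46.0694 32.3722 14.6724 1.8960 0.0000 0.0000 0.0000
51.7084 39.6592 24.0887 3.9682 0.0000 0.0000 0.0000 0.0000

Δt=0.19271, u=1.13676, d=0.87969, q=0.51627, disc=e^(-rΔt)=0.98774
k=7 terminal: V=max(K-S,0) → 51.7084 39.6592 24.0887 3.9682 0.0000 0.0000 0.0000 0.0000
k=6: j=0 S=46.8706 intr=46.0694 cont=44.9301 V=46.0694[EX]; j=1 S=60.5678 intr=32.3722 cont=31.2330 V=32.3722[EX]; j=2 S=78.2676 intr=14.6724 cont=13.5331 V=14.6724[EX]; j=3 S=101.1400 intr=0.0000 cont=1.8960 V=1.8960[hold]; j=4 S=130.6964 intr=0.0000 cont=0.0000 V=0.0000[hold]; j=5 S=168.8902 intr=0.0000 cont=0.0000 V=0.0000[hold]; j=6 S=218.2454 intr=0.0000 cont=0.0000 V=0.0000[hold]  S*(6)=78.2676
k=5: j=0 S=53.2808 intr=39.6592 cont=38.5199 V=39.6592[EX]; j=1 S=68.8513 intr=24.0887 cont=22.9495 V=24.0887[EX]; j=2 S=88.9718 intr=3.9682 cont=7.9773 V=7.9773[hold]; j=3 S=114.9723 intr=0.0000 cont=0.9059 V=0.9059[hold]; j=4 S=148.5710 intr=0.0000 cont=0.0000 V=0.0000[hold]; j=5 S=191.9883 intr=0.0000 cont=0.0000 V=0.0000[hold]  S*(5)=68.8513
k=4: j=0 S=60.5678 intr=32.3722 cont=31.2330 V=32.3722[EX]; j=1 S=78.2676 intr=14.6724 cont=15.5775 V=15.5775[hold]; j=2 S=101.1400 intr=0.0000 cont=4.2735 V=4.2735[hold]; j=3 S=130.6964 intr=0.0000 cont=0.4328 V=0.4328[hold]; j=4 S=168.8902 intr=0.0000 cont=0.0000 V=0.0000[hold]  S*(4)=60.5678
k=3: j=0 S=68.8513 intr=24.0887 cont=23.4111 V=24.0887[EX]; j=1 S=88.9718 intr=3.9682 cont=9.6222 V=9.6222[hold]; j=2 S=114.9723 intr=0.0000 cont=2.2626 V=2.2626[hold]; j=3 S=148.5710 intr=0.0000 cont=0.2068 V=0.2068[hold]  S*(3)=68.8513
k=2: j=0 S=78.2676 intr=14.6724 cont=16.4163 V=16.4163[hold]; j=1 S=101.1400 intr=0.0000 cont=5.7513 V=5.7513[hold]; j=2 S=130.6964 intr=0.0000 cont=1.1865 V=1.1865[hold]  S*(2)=-
k=1: j=0 S=88.9718 intr=3.9682 cont=10.7765 V=10.7765[hold]; j=1 S=114.9723 intr=0.0000 cont=3.3530 V=3.3530[hold]  S*(1)=-
k=0: j=0 S=101.1400 intr=0.0000 cont=6.8588 V=6.8588[hold]  S*(0)=-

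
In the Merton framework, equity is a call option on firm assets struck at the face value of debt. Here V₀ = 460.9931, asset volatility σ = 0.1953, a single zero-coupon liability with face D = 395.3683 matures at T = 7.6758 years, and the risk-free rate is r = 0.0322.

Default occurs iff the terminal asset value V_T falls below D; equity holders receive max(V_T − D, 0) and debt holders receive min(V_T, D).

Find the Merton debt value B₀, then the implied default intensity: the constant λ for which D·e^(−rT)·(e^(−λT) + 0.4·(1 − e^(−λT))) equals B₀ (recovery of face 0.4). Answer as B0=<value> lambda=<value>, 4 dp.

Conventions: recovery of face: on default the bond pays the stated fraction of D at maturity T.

With assets at 460.9931 and a single debt payment of 395.3683 at 7.6758 years:
d₁ = [ln(V₀/D) + (r + σ²/2)T] / (σ√T)
   = [ln(460.9931/395.3683) + (0.0322 + 0.5·0.1953²)·7.6758] / (0.1953·√7.6758)
   = [0.153565 + 0.393546] / 0.541083 = 1.011141
d₂ = d₁ − σ√T = 1.011141 − 0.541083 = 0.470058
N(d₁) = 0.844026,  N(d₂) = 0.680843,  e^(−rT) = 0.781015
E₀ = V₀·N(d₁) − D·e^(−rT)·N(d₂)
   = 460.9931·0.844026 − 395.3683·0.781015·0.680843 = 178.853331
B₀ = V₀ − E₀ = 460.9931 − 178.853331 = 282.139769
e^(−λT) = (B₀·e^(rT)/D − 0.4)/(1 − 0.4) = (282.1398·1.280385/395.3683 − 0.4)/0.6 = 0.85616470
λ = −ln(0.85616470)/7.6758 = 0.020231

B0=282.1398 lambda=0.0202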